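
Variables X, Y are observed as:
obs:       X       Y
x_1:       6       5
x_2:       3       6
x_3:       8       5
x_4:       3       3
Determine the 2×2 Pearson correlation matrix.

Step 1 — column means:
  mean(X) = (6 + 3 + 8 + 3) / 4 = 20/4 = 5
  mean(Y) = (5 + 6 + 5 + 3) / 4 = 19/4 = 4.75

Step 2 — sample variances and covariances s[i,j] = (1/(n-1)) · Σ_k (x_{k,i} - mean_i) · (x_{k,j} - mean_j), with n-1 = 3:
  s[X,X] = ((1)·(1) + (-2)·(-2) + (3)·(3) + (-2)·(-2)) / 3 = 18/3 = 6
  s[X,Y] = ((1)·(0.25) + (-2)·(1.25) + (3)·(0.25) + (-2)·(-1.75)) / 3 = 2/3 = 0.6667
  s[Y,Y] = ((0.25)·(0.25) + (1.25)·(1.25) + (0.25)·(0.25) + (-1.75)·(-1.75)) / 3 = 4.75/3 = 1.5833
  Sample standard deviations s_i = √(s[i,i]):
  s(X) = √(6) = 2.4495
  s(Y) = √(1.5833) = 1.2583

Step 3 — r_{ij} = s_{ij} / (s_i · s_j):
  r[X,X] = 1 (diagonal).
  r[X,Y] = 0.6667 / (2.4495 · 1.2583) = 0.6667 / 3.0822 = 0.2163
  r[Y,Y] = 1 (diagonal).

R is symmetric with unit diagonal. Assembling:

R = [[1, 0.2163],
 [0.2163, 1]]


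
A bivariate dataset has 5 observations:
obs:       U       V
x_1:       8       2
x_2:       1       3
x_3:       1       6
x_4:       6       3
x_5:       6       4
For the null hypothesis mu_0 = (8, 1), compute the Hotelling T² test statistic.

Step 1 — sample mean vector:
  mean(U) = (8 + 1 + 1 + 6 + 6) / 5 = 22/5 = 4.4
  mean(V) = (2 + 3 + 6 + 3 + 4) / 5 = 18/5 = 3.6
  x̄ = (4.4, 3.6),  deviation x̄ - mu_0 = (4.4, 3.6) - (8, 1) = (-3.6, 2.6).

Step 2 — sample covariance matrix, S[i,j] = (1/(n-1)) · Σ_k (x_{k,i} - mean_i) · (x_{k,j} - mean_j), divisor n-1 = 4:
  S[U,U] = ((3.6)·(3.6) + (-3.4)·(-3.4) + (-3.4)·(-3.4) + (1.6)·(1.6) + (1.6)·(1.6)) / 4 = 41.2/4 = 10.3
  S[U,V] = ((3.6)·(-1.6) + (-3.4)·(-0.6) + (-3.4)·(2.4) + (1.6)·(-0.6) + (1.6)·(0.4)) / 4 = -12.2/4 = -3.05
  S[V,V] = ((-1.6)·(-1.6) + (-0.6)·(-0.6) + (2.4)·(2.4) + (-0.6)·(-0.6) + (0.4)·(0.4)) / 4 = 9.2/4 = 2.3
  S = [[10.3, -3.05],
 [-3.05, 2.3]].

Step 3 — invert S. det(S) = 10.3·2.3 - (-3.05)² = 14.3875.
  S^{-1} = (1/det) · [[d, -b], [-b, a]] = [[0.1599, 0.212],
 [0.212, 0.7159]].

Step 4 — quadratic form (x̄ - mu_0)^T · S^{-1} · (x̄ - mu_0):
  S^{-1} · (x̄ - mu_0) = (-0.0243, 1.0982),
  (x̄ - mu_0)^T · [...] = (-3.6)·(-0.0243) + (2.6)·(1.0982) = 2.9428.

Step 5 — scale by n: T² = 5 · 2.9428 = 14.7142.

T² ≈ 14.7142


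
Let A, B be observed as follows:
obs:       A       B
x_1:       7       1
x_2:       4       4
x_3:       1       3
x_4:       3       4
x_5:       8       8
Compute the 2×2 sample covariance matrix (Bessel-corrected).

Step 1 — column means:
  mean(A) = (7 + 4 + 1 + 3 + 8) / 5 = 23/5 = 4.6
  mean(B) = (1 + 4 + 3 + 4 + 8) / 5 = 20/5 = 4

Step 2 — sample covariance S[i,j] = (1/(n-1)) · Σ_k (x_{k,i} - mean_i) · (x_{k,j} - mean_j), with n-1 = 4.
  S[A,A] = ((2.4)·(2.4) + (-0.6)·(-0.6) + (-3.6)·(-3.6) + (-1.6)·(-1.6) + (3.4)·(3.4)) / 4 = 33.2/4 = 8.3
  S[A,B] = ((2.4)·(-3) + (-0.6)·(0) + (-3.6)·(-1) + (-1.6)·(0) + (3.4)·(4)) / 4 = 10/4 = 2.5
  S[B,B] = ((-3)·(-3) + (0)·(0) + (-1)·(-1) + (0)·(0) + (4)·(4)) / 4 = 26/4 = 6.5

S is symmetric (S[j,i] = S[i,j]). Assembling:

S = [[8.3, 2.5],
 [2.5, 6.5]]


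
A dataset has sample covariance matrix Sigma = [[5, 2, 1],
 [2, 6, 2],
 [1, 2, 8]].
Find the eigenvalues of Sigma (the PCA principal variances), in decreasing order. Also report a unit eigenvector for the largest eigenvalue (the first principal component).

Step 1 — characteristic polynomial p(λ) = det(λI - Sigma) = λ³ - tr·λ² + c_1·λ - det, where tr = trace, c_1 = sum of the principal 2×2 minors, det = det(Sigma):
  tr = 5 + 6 + 8 = 19,
  c_1 = (5·6 - (2)²) + (5·8 - (1)²) + (6·8 - (2)²) = 26 + 39 + 44 = 109,
  det = 5·(6·8 - (2)²) - (2)·((2)·8 - (2)·(1)) + (1)·((2)·(2) - 6·(1)) = 5·(44) - (2)·(14) + (1)·(-2) = 190.
  So p(λ) = λ³ - 19λ² + 109λ - 190.
Step 2 — look for an integer root (rational root theorem: any rational root is an integer divisor of 190). Testing λ = 10:
  p(10) = 1000 - 1900 + 1090 - 190 = 0  ✓
  Dividing out (λ - 10): p(λ) = (λ - 10)(λ² - 9λ + 19).
Step 3 — remaining eigenvalues from the quadratic λ² - 9λ + 19 = 0:
  Δ = 9² - 4·19 = 81 - 76 = 5,  λ = (9 ± √5)/2 = (9 ± 2.2361)/2 ≈ 5.618 or 3.382.
  Sorted: λ_1 = 10,  λ_2 = 5.618,  λ_3 = 3.382  (check: sum = 19 = tr ✓).

Step 4 — unit eigenvector for λ_1 = 10: v spans the null space of (Sigma - λ_1 I), whose rows are
  r_1 = (-5, 2, 1),  r_2 = (2, -4, 2),  r_3 = (1, 2, -2).
  v is orthogonal to every row, so take v ∝ r_1 × r_2 = ((2)·(2) - (1)·(-4), (1)·(2) - (-5)·(2), (-5)·(-4) - (2)·(2)) = (8, 12, 16).
  Rescale (divide by 4): u = (2, 3, 4).
  ||u|| = √((2)² + (3)² + (4)²) = √(29) ≈ 5.3852,  v_1 = u/||u|| ≈ (0.3714, 0.5571, 0.7428) (||v_1|| = 1).

λ_1 = 10,  λ_2 = 5.618,  λ_3 = 3.382;  v_1 ≈ (0.3714, 0.5571, 0.7428)


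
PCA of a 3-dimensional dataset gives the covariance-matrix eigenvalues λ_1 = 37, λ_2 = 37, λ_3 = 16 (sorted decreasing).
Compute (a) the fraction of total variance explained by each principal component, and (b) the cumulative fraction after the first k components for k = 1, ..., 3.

Step 1 — total variance = trace(Sigma) = Σ λ_i = 37 + 37 + 16 = 90.

Step 2 — fraction explained by component i = λ_i / Σ λ:
  PC1: 37/90 = 0.4111
  PC2: 37/90 = 0.4111
  PC3: 16/90 = 0.1778

Step 3 — cumulative fraction after k components = (λ_1 + ... + λ_k) / Σ λ:
  k = 1: 37/90 = 0.4111
  k = 2: (37 + 37)/90 = 74/90 = 0.8222
  k = 3: (37 + 37 + 16)/90 = 90/90 = 1

Summary (fraction, with percent):

explained: PC1 0.4111 (41.11%), PC2 0.4111 (41.11%), PC3 0.1778 (17.78%);  cumulative: 0.4111, 0.8222, 1


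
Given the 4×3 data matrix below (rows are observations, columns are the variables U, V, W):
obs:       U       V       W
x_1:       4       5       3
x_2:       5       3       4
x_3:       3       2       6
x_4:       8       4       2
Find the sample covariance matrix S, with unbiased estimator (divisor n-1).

Step 1 — column means:
  mean(U) = (4 + 5 + 3 + 8) / 4 = 20/4 = 5
  mean(V) = (5 + 3 + 2 + 4) / 4 = 14/4 = 3.5
  mean(W) = (3 + 4 + 6 + 2) / 4 = 15/4 = 3.75

Step 2 — sample covariance S[i,j] = (1/(n-1)) · Σ_k (x_{k,i} - mean_i) · (x_{k,j} - mean_j), with n-1 = 3.
  S[U,U] = ((-1)·(-1) + (0)·(0) + (-2)·(-2) + (3)·(3)) / 3 = 14/3 = 4.6667
  S[U,V] = ((-1)·(1.5) + (0)·(-0.5) + (-2)·(-1.5) + (3)·(0.5)) / 3 = 3/3 = 1
  S[U,W] = ((-1)·(-0.75) + (0)·(0.25) + (-2)·(2.25) + (3)·(-1.75)) / 3 = -9/3 = -3
  S[V,V] = ((1.5)·(1.5) + (-0.5)·(-0.5) + (-1.5)·(-1.5) + (0.5)·(0.5)) / 3 = 5/3 = 1.6667
  S[V,W] = ((1.5)·(-0.75) + (-0.5)·(0.25) + (-1.5)·(2.25) + (0.5)·(-1.75)) / 3 = -5.5/3 = -1.8333
  S[W,W] = ((-0.75)·(-0.75) + (0.25)·(0.25) + (2.25)·(2.25) + (-1.75)·(-1.75)) / 3 = 8.75/3 = 2.9167

S is symmetric (S[j,i] = S[i,j]). Assembling:

S = [[4.6667, 1, -3],
 [1, 1.6667, -1.8333],
 [-3, -1.8333, 2.9167]]


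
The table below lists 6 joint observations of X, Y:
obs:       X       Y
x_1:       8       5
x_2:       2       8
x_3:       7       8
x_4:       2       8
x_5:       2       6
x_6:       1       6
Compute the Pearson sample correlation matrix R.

Step 1 — column means:
  mean(X) = (8 + 2 + 7 + 2 + 2 + 1) / 6 = 22/6 = 3.6667
  mean(Y) = (5 + 8 + 8 + 8 + 6 + 6) / 6 = 41/6 = 6.8333

Step 2 — sample variances and covariances s[i,j] = (1/(n-1)) · Σ_k (x_{k,i} - mean_i) · (x_{k,j} - mean_j), with n-1 = 5:
  s[X,X] = ((4.3333)·(4.3333) + (-1.6667)·(-1.6667) + (3.3333)·(3.3333) + (-1.6667)·(-1.6667) + (-1.6667)·(-1.6667) + (-2.6667)·(-2.6667)) / 5 = 45.3333/5 = 9.0667
  s[X,Y] = ((4.3333)·(-1.8333) + (-1.6667)·(1.1667) + (3.3333)·(1.1667) + (-1.6667)·(1.1667) + (-1.6667)·(-0.8333) + (-2.6667)·(-0.8333)) / 5 = -4.3333/5 = -0.8667
  s[Y,Y] = ((-1.8333)·(-1.8333) + (1.1667)·(1.1667) + (1.1667)·(1.1667) + (1.1667)·(1.1667) + (-0.8333)·(-0.8333) + (-0.8333)·(-0.8333)) / 5 = 8.8333/5 = 1.7667
  Sample standard deviations s_i = √(s[i,i]):
  s(X) = √(9.0667) = 3.0111
  s(Y) = √(1.7667) = 1.3292

Step 3 — r_{ij} = s_{ij} / (s_i · s_j):
  r[X,X] = 1 (diagonal).
  r[X,Y] = -0.8667 / (3.0111 · 1.3292) = -0.8667 / 4.0022 = -0.2165
  r[Y,Y] = 1 (diagonal).

R is symmetric with unit diagonal. Assembling:

R = [[1, -0.2165],
 [-0.2165, 1]]


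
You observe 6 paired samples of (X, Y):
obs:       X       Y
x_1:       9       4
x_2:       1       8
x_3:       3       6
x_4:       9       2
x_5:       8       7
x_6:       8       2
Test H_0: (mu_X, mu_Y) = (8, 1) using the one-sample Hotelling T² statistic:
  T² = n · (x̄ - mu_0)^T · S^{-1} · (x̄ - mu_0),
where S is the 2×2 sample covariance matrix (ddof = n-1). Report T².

Step 1 — sample mean vector:
  mean(X) = (9 + 1 + 3 + 9 + 8 + 8) / 6 = 38/6 = 6.3333
  mean(Y) = (4 + 8 + 6 + 2 + 7 + 2) / 6 = 29/6 = 4.8333
  x̄ = (6.3333, 4.8333),  deviation x̄ - mu_0 = (6.3333, 4.8333) - (8, 1) = (-1.6667, 3.8333).

Step 2 — sample covariance matrix, S[i,j] = (1/(n-1)) · Σ_k (x_{k,i} - mean_i) · (x_{k,j} - mean_j), divisor n-1 = 5:
  S[X,X] = ((2.6667)·(2.6667) + (-5.3333)·(-5.3333) + (-3.3333)·(-3.3333) + (2.6667)·(2.6667) + (1.6667)·(1.6667) + (1.6667)·(1.6667)) / 5 = 59.3333/5 = 11.8667
  S[X,Y] = ((2.6667)·(-0.8333) + (-5.3333)·(3.1667) + (-3.3333)·(1.1667) + (2.6667)·(-2.8333) + (1.6667)·(2.1667) + (1.6667)·(-2.8333)) / 5 = -31.6667/5 = -6.3333
  S[Y,Y] = ((-0.8333)·(-0.8333) + (3.1667)·(3.1667) + (1.1667)·(1.1667) + (-2.8333)·(-2.8333) + (2.1667)·(2.1667) + (-2.8333)·(-2.8333)) / 5 = 32.8333/5 = 6.5667
  S = [[11.8667, -6.3333],
 [-6.3333, 6.5667]].

Step 3 — invert S. det(S) = 11.8667·6.5667 - (-6.3333)² = 37.8133.
  S^{-1} = (1/det) · [[d, -b], [-b, a]] = [[0.1737, 0.1675],
 [0.1675, 0.3138]].

Step 4 — quadratic form (x̄ - mu_0)^T · S^{-1} · (x̄ - mu_0):
  S^{-1} · (x̄ - mu_0) = (0.3526, 0.9238),
  (x̄ - mu_0)^T · [...] = (-1.6667)·(0.3526) + (3.8333)·(0.9238) = 2.9537.

Step 5 — scale by n: T² = 6 · 2.9537 = 17.7221.

T² ≈ 17.7221


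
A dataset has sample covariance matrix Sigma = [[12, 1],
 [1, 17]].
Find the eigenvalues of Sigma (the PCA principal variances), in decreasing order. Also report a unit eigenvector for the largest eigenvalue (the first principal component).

Step 1 — characteristic polynomial of 2×2 Sigma:
  det(Sigma - λI) = λ² - trace · λ + det = 0.
  trace = 12 + 17 = 29, det = 12·17 - (1)² = 203.
Step 2 — discriminant:
  Δ = trace² - 4·det = 841 - 812 = 29.
Step 3 — eigenvalues:
  λ = (trace ± √Δ)/2 = (29 ± 5.3852)/2,
  λ_1 = 17.1926,  λ_2 = 11.8074.

Step 4 — unit eigenvector for λ_1: solve (Sigma - λ_1 I)v = 0. First row:
  (12 - 17.1926)·v_x + (1)·v_y = 0, i.e. (-5.1926)·v_x + (1)·v_y = 0,
  so v ∝ (b, λ_1 - a) = (1, 5.1926) = u.
  ||u|| = √((1)² + (5.1926)²) = √(27.9629) ≈ 5.288,
  v_1 = u/||u|| ≈ (0.1891, 0.982) (||v_1|| = 1).

λ_1 = 17.1926,  λ_2 = 11.8074;  v_1 ≈ (0.1891, 0.982)


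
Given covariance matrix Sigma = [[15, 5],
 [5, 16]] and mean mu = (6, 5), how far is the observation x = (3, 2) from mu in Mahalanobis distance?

Step 1 — centre the observation: (x - mu) = (-3, -3).

Step 2 — invert Sigma. det(Sigma) = 15·16 - (5)² = 215.
  Sigma^{-1} = (1/det) · [[d, -b], [-b, a]] = [[0.0744, -0.0233],
 [-0.0233, 0.0698]].

Step 3 — form the quadratic (x - mu)^T · Sigma^{-1} · (x - mu):
  Sigma^{-1} · (x - mu) = (-0.1535, -0.1395).
  (x - mu)^T · [Sigma^{-1} · (x - mu)] = (-3)·(-0.1535) + (-3)·(-0.1395) = 0.8791.

Step 4 — take square root: d = √(0.8791) ≈ 0.9376.

d(x, mu) = √(0.8791) ≈ 0.9376


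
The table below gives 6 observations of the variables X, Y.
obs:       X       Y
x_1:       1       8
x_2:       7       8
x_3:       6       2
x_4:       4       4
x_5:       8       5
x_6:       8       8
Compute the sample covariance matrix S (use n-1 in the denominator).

Step 1 — column means:
  mean(X) = (1 + 7 + 6 + 4 + 8 + 8) / 6 = 34/6 = 5.6667
  mean(Y) = (8 + 8 + 2 + 4 + 5 + 8) / 6 = 35/6 = 5.8333

Step 2 — sample covariance S[i,j] = (1/(n-1)) · Σ_k (x_{k,i} - mean_i) · (x_{k,j} - mean_j), with n-1 = 5.
  S[X,X] = ((-4.6667)·(-4.6667) + (1.3333)·(1.3333) + (0.3333)·(0.3333) + (-1.6667)·(-1.6667) + (2.3333)·(2.3333) + (2.3333)·(2.3333)) / 5 = 37.3333/5 = 7.4667
  S[X,Y] = ((-4.6667)·(2.1667) + (1.3333)·(2.1667) + (0.3333)·(-3.8333) + (-1.6667)·(-1.8333) + (2.3333)·(-0.8333) + (2.3333)·(2.1667)) / 5 = -2.3333/5 = -0.4667
  S[Y,Y] = ((2.1667)·(2.1667) + (2.1667)·(2.1667) + (-3.8333)·(-3.8333) + (-1.8333)·(-1.8333) + (-0.8333)·(-0.8333) + (2.1667)·(2.1667)) / 5 = 32.8333/5 = 6.5667

S is symmetric (S[j,i] = S[i,j]). Assembling:

S = [[7.4667, -0.4667],
 [-0.4667, 6.5667]]


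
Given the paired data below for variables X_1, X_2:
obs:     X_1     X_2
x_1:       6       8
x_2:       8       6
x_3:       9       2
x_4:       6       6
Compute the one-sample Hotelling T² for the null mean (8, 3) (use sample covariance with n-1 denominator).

Step 1 — sample mean vector:
  mean(X_1) = (6 + 8 + 9 + 6) / 4 = 29/4 = 7.25
  mean(X_2) = (8 + 6 + 2 + 6) / 4 = 22/4 = 5.5
  x̄ = (7.25, 5.5),  deviation x̄ - mu_0 = (7.25, 5.5) - (8, 3) = (-0.75, 2.5).

Step 2 — sample covariance matrix, S[i,j] = (1/(n-1)) · Σ_k (x_{k,i} - mean_i) · (x_{k,j} - mean_j), divisor n-1 = 3:
  S[X_1,X_1] = ((-1.25)·(-1.25) + (0.75)·(0.75) + (1.75)·(1.75) + (-1.25)·(-1.25)) / 3 = 6.75/3 = 2.25
  S[X_1,X_2] = ((-1.25)·(2.5) + (0.75)·(0.5) + (1.75)·(-3.5) + (-1.25)·(0.5)) / 3 = -9.5/3 = -3.1667
  S[X_2,X_2] = ((2.5)·(2.5) + (0.5)·(0.5) + (-3.5)·(-3.5) + (0.5)·(0.5)) / 3 = 19/3 = 6.3333
  S = [[2.25, -3.1667],
 [-3.1667, 6.3333]].

Step 3 — invert S. det(S) = 2.25·6.3333 - (-3.1667)² = 4.2222.
  S^{-1} = (1/det) · [[d, -b], [-b, a]] = [[1.5, 0.75],
 [0.75, 0.5329]].

Step 4 — quadratic form (x̄ - mu_0)^T · S^{-1} · (x̄ - mu_0):
  S^{-1} · (x̄ - mu_0) = (0.75, 0.7697),
  (x̄ - mu_0)^T · [...] = (-0.75)·(0.75) + (2.5)·(0.7697) = 1.3618.

Step 5 — scale by n: T² = 4 · 1.3618 = 5.4474.

T² ≈ 5.4474


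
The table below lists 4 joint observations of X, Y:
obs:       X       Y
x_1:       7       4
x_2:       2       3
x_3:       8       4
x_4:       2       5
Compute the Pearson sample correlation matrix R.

Step 1 — column means:
  mean(X) = (7 + 2 + 8 + 2) / 4 = 19/4 = 4.75
  mean(Y) = (4 + 3 + 4 + 5) / 4 = 16/4 = 4

Step 2 — sample variances and covariances s[i,j] = (1/(n-1)) · Σ_k (x_{k,i} - mean_i) · (x_{k,j} - mean_j), with n-1 = 3:
  s[X,X] = ((2.25)·(2.25) + (-2.75)·(-2.75) + (3.25)·(3.25) + (-2.75)·(-2.75)) / 3 = 30.75/3 = 10.25
  s[X,Y] = ((2.25)·(0) + (-2.75)·(-1) + (3.25)·(0) + (-2.75)·(1)) / 3 = 0/3 = 0
  s[Y,Y] = ((0)·(0) + (-1)·(-1) + (0)·(0) + (1)·(1)) / 3 = 2/3 = 0.6667
  Sample standard deviations s_i = √(s[i,i]):
  s(X) = √(10.25) = 3.2016
  s(Y) = √(0.6667) = 0.8165

Step 3 — r_{ij} = s_{ij} / (s_i · s_j):
  r[X,X] = 1 (diagonal).
  r[X,Y] = 0 / (3.2016 · 0.8165) = 0 / 2.6141 = 0
  r[Y,Y] = 1 (diagonal).

R is symmetric with unit diagonal. Assembling:

R = [[1, 0],
 [0, 1]]


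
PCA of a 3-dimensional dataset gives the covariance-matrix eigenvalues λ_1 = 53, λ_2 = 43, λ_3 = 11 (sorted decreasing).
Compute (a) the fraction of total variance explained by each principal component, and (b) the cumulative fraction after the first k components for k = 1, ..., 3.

Step 1 — total variance = trace(Sigma) = Σ λ_i = 53 + 43 + 11 = 107.

Step 2 — fraction explained by component i = λ_i / Σ λ:
  PC1: 53/107 = 0.4953
  PC2: 43/107 = 0.4019
  PC3: 11/107 = 0.1028

Step 3 — cumulative fraction after k components = (λ_1 + ... + λ_k) / Σ λ:
  k = 1: 53/107 = 0.4953
  k = 2: (53 + 43)/107 = 96/107 = 0.8972
  k = 3: (53 + 43 + 11)/107 = 107/107 = 1

Summary (fraction, with percent):

explained: PC1 0.4953 (49.53%), PC2 0.4019 (40.19%), PC3 0.1028 (10.28%);  cumulative: 0.4953, 0.8972, 1


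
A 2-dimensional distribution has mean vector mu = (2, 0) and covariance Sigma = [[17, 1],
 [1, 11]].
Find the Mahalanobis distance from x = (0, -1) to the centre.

Step 1 — centre the observation: (x - mu) = (-2, -1).

Step 2 — invert Sigma. det(Sigma) = 17·11 - (1)² = 186.
  Sigma^{-1} = (1/det) · [[d, -b], [-b, a]] = [[0.0591, -0.0054],
 [-0.0054, 0.0914]].

Step 3 — form the quadratic (x - mu)^T · Sigma^{-1} · (x - mu):
  Sigma^{-1} · (x - mu) = (-0.1129, -0.0806).
  (x - mu)^T · [Sigma^{-1} · (x - mu)] = (-2)·(-0.1129) + (-1)·(-0.0806) = 0.3065.

Step 4 — take square root: d = √(0.3065) ≈ 0.5536.

d(x, mu) = √(0.3065) ≈ 0.5536


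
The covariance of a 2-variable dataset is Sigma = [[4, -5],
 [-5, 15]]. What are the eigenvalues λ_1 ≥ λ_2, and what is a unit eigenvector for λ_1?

Step 1 — characteristic polynomial of 2×2 Sigma:
  det(Sigma - λI) = λ² - trace · λ + det = 0.
  trace = 4 + 15 = 19, det = 4·15 - (-5)² = 35.
Step 2 — discriminant:
  Δ = trace² - 4·det = 361 - 140 = 221.
Step 3 — eigenvalues:
  λ = (trace ± √Δ)/2 = (19 ± 14.8661)/2,
  λ_1 = 16.933,  λ_2 = 2.067.

Step 4 — unit eigenvector for λ_1: solve (Sigma - λ_1 I)v = 0. First row:
  (4 - 16.933)·v_x + (-5)·v_y = 0, i.e. (-12.933)·v_x + (-5)·v_y = 0,
  so v ∝ (b, λ_1 - a) = (-5, 12.933); multiply by -1 so the first entry is positive: u = (5, -12.933).
  ||u|| = √((5)² + (-12.933)²) = √(192.2634) ≈ 13.8659,
  v_1 = u/||u|| ≈ (0.3606, -0.9327) (||v_1|| = 1).

λ_1 = 16.933,  λ_2 = 2.067;  v_1 ≈ (0.3606, -0.9327)


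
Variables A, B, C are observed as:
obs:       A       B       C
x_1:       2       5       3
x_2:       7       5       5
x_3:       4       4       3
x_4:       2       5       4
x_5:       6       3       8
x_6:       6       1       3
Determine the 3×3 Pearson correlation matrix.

Step 1 — column means:
  mean(A) = (2 + 7 + 4 + 2 + 6 + 6) / 6 = 27/6 = 4.5
  mean(B) = (5 + 5 + 4 + 5 + 3 + 1) / 6 = 23/6 = 3.8333
  mean(C) = (3 + 5 + 3 + 4 + 8 + 3) / 6 = 26/6 = 4.3333

Step 2 — sample variances and covariances s[i,j] = (1/(n-1)) · Σ_k (x_{k,i} - mean_i) · (x_{k,j} - mean_j), with n-1 = 5:
  s[A,A] = ((-2.5)·(-2.5) + (2.5)·(2.5) + (-0.5)·(-0.5) + (-2.5)·(-2.5) + (1.5)·(1.5) + (1.5)·(1.5)) / 5 = 23.5/5 = 4.7
  s[A,B] = ((-2.5)·(1.1667) + (2.5)·(1.1667) + (-0.5)·(0.1667) + (-2.5)·(1.1667) + (1.5)·(-0.8333) + (1.5)·(-2.8333)) / 5 = -8.5/5 = -1.7
  s[A,C] = ((-2.5)·(-1.3333) + (2.5)·(0.6667) + (-0.5)·(-1.3333) + (-2.5)·(-0.3333) + (1.5)·(3.6667) + (1.5)·(-1.3333)) / 5 = 10/5 = 2
  s[B,B] = ((1.1667)·(1.1667) + (1.1667)·(1.1667) + (0.1667)·(0.1667) + (1.1667)·(1.1667) + (-0.8333)·(-0.8333) + (-2.8333)·(-2.8333)) / 5 = 12.8333/5 = 2.5667
  s[B,C] = ((1.1667)·(-1.3333) + (1.1667)·(0.6667) + (0.1667)·(-1.3333) + (1.1667)·(-0.3333) + (-0.8333)·(3.6667) + (-2.8333)·(-1.3333)) / 5 = -0.6667/5 = -0.1333
  s[C,C] = ((-1.3333)·(-1.3333) + (0.6667)·(0.6667) + (-1.3333)·(-1.3333) + (-0.3333)·(-0.3333) + (3.6667)·(3.6667) + (-1.3333)·(-1.3333)) / 5 = 19.3333/5 = 3.8667
  Sample standard deviations s_i = √(s[i,i]):
  s(A) = √(4.7) = 2.1679
  s(B) = √(2.5667) = 1.6021
  s(C) = √(3.8667) = 1.9664

Step 3 — r_{ij} = s_{ij} / (s_i · s_j):
  r[A,A] = 1 (diagonal).
  r[A,B] = -1.7 / (2.1679 · 1.6021) = -1.7 / 3.4732 = -0.4895
  r[A,C] = 2 / (2.1679 · 1.9664) = 2 / 4.263 = 0.4692
  r[B,B] = 1 (diagonal).
  r[B,C] = -0.1333 / (1.6021 · 1.9664) = -0.1333 / 3.1503 = -0.0423
  r[C,C] = 1 (diagonal).

R is symmetric with unit diagonal. Assembling:

R = [[1, -0.4895, 0.4692],
 [-0.4895, 1, -0.0423],
 [0.4692, -0.0423, 1]]


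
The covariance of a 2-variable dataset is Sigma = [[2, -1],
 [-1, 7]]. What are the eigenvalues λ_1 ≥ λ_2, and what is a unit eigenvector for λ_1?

Step 1 — characteristic polynomial of 2×2 Sigma:
  det(Sigma - λI) = λ² - trace · λ + det = 0.
  trace = 2 + 7 = 9, det = 2·7 - (-1)² = 13.
Step 2 — discriminant:
  Δ = trace² - 4·det = 81 - 52 = 29.
Step 3 — eigenvalues:
  λ = (trace ± √Δ)/2 = (9 ± 5.3852)/2,
  λ_1 = 7.1926,  λ_2 = 1.8074.

Step 4 — unit eigenvector for λ_1: solve (Sigma - λ_1 I)v = 0. First row:
  (2 - 7.1926)·v_x + (-1)·v_y = 0, i.e. (-5.1926)·v_x + (-1)·v_y = 0,
  so v ∝ (b, λ_1 - a) = (-1, 5.1926); multiply by -1 so the first entry is positive: u = (1, -5.1926).
  ||u|| = √((1)² + (-5.1926)²) = √(27.9629) ≈ 5.288,
  v_1 = u/||u|| ≈ (0.1891, -0.982) (||v_1|| = 1).

λ_1 = 7.1926,  λ_2 = 1.8074;  v_1 ≈ (0.1891, -0.982)


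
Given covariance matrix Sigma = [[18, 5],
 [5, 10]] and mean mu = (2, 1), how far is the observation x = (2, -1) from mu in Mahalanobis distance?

Step 1 — centre the observation: (x - mu) = (0, -2).

Step 2 — invert Sigma. det(Sigma) = 18·10 - (5)² = 155.
  Sigma^{-1} = (1/det) · [[d, -b], [-b, a]] = [[0.0645, -0.0323],
 [-0.0323, 0.1161]].

Step 3 — form the quadratic (x - mu)^T · Sigma^{-1} · (x - mu):
  Sigma^{-1} · (x - mu) = (0.0645, -0.2323).
  (x - mu)^T · [Sigma^{-1} · (x - mu)] = (0)·(0.0645) + (-2)·(-0.2323) = 0.4645.

Step 4 — take square root: d = √(0.4645) ≈ 0.6816.

d(x, mu) = √(0.4645) ≈ 0.6816


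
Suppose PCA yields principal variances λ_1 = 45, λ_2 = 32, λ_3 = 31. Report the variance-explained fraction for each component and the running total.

Step 1 — total variance = trace(Sigma) = Σ λ_i = 45 + 32 + 31 = 108.

Step 2 — fraction explained by component i = λ_i / Σ λ:
  PC1: 45/108 = 0.4167
  PC2: 32/108 = 0.2963
  PC3: 31/108 = 0.287

Step 3 — cumulative fraction after k components = (λ_1 + ... + λ_k) / Σ λ:
  k = 1: 45/108 = 0.4167
  k = 2: (45 + 32)/108 = 77/108 = 0.713
  k = 3: (45 + 32 + 31)/108 = 108/108 = 1

Summary (fraction, with percent):

explained: PC1 0.4167 (41.67%), PC2 0.2963 (29.63%), PC3 0.287 (28.7%);  cumulative: 0.4167, 0.713, 1


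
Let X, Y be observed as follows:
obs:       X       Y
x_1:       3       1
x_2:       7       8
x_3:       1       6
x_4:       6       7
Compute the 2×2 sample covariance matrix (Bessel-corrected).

Step 1 — column means:
  mean(X) = (3 + 7 + 1 + 6) / 4 = 17/4 = 4.25
  mean(Y) = (1 + 8 + 6 + 7) / 4 = 22/4 = 5.5

Step 2 — sample covariance S[i,j] = (1/(n-1)) · Σ_k (x_{k,i} - mean_i) · (x_{k,j} - mean_j), with n-1 = 3.
  S[X,X] = ((-1.25)·(-1.25) + (2.75)·(2.75) + (-3.25)·(-3.25) + (1.75)·(1.75)) / 3 = 22.75/3 = 7.5833
  S[X,Y] = ((-1.25)·(-4.5) + (2.75)·(2.5) + (-3.25)·(0.5) + (1.75)·(1.5)) / 3 = 13.5/3 = 4.5
  S[Y,Y] = ((-4.5)·(-4.5) + (2.5)·(2.5) + (0.5)·(0.5) + (1.5)·(1.5)) / 3 = 29/3 = 9.6667

S is symmetric (S[j,i] = S[i,j]). Assembling:

S = [[7.5833, 4.5],
 [4.5, 9.6667]]


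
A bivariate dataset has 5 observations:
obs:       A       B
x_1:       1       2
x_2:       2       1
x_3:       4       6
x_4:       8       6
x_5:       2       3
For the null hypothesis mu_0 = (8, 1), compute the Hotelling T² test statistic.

Step 1 — sample mean vector:
  mean(A) = (1 + 2 + 4 + 8 + 2) / 5 = 17/5 = 3.4
  mean(B) = (2 + 1 + 6 + 6 + 3) / 5 = 18/5 = 3.6
  x̄ = (3.4, 3.6),  deviation x̄ - mu_0 = (3.4, 3.6) - (8, 1) = (-4.6, 2.6).

Step 2 — sample covariance matrix, S[i,j] = (1/(n-1)) · Σ_k (x_{k,i} - mean_i) · (x_{k,j} - mean_j), divisor n-1 = 4:
  S[A,A] = ((-2.4)·(-2.4) + (-1.4)·(-1.4) + (0.6)·(0.6) + (4.6)·(4.6) + (-1.4)·(-1.4)) / 4 = 31.2/4 = 7.8
  S[A,B] = ((-2.4)·(-1.6) + (-1.4)·(-2.6) + (0.6)·(2.4) + (4.6)·(2.4) + (-1.4)·(-0.6)) / 4 = 20.8/4 = 5.2
  S[B,B] = ((-1.6)·(-1.6) + (-2.6)·(-2.6) + (2.4)·(2.4) + (2.4)·(2.4) + (-0.6)·(-0.6)) / 4 = 21.2/4 = 5.3
  S = [[7.8, 5.2],
 [5.2, 5.3]].

Step 3 — invert S. det(S) = 7.8·5.3 - (5.2)² = 14.3.
  S^{-1} = (1/det) · [[d, -b], [-b, a]] = [[0.3706, -0.3636],
 [-0.3636, 0.5455]].

Step 4 — quadratic form (x̄ - mu_0)^T · S^{-1} · (x̄ - mu_0):
  S^{-1} · (x̄ - mu_0) = (-2.6503, 3.0909),
  (x̄ - mu_0)^T · [...] = (-4.6)·(-2.6503) + (2.6)·(3.0909) = 20.228.

Step 5 — scale by n: T² = 5 · 20.228 = 101.1399.

T² ≈ 101.1399


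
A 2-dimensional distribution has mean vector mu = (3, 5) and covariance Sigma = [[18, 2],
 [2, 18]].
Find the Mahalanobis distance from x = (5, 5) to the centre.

Step 1 — centre the observation: (x - mu) = (2, 0).

Step 2 — invert Sigma. det(Sigma) = 18·18 - (2)² = 320.
  Sigma^{-1} = (1/det) · [[d, -b], [-b, a]] = [[0.0562, -0.0062],
 [-0.0062, 0.0562]].

Step 3 — form the quadratic (x - mu)^T · Sigma^{-1} · (x - mu):
  Sigma^{-1} · (x - mu) = (0.1125, -0.0125).
  (x - mu)^T · [Sigma^{-1} · (x - mu)] = (2)·(0.1125) + (0)·(-0.0125) = 0.225.

Step 4 — take square root: d = √(0.225) ≈ 0.4743.

d(x, mu) = √(0.225) ≈ 0.4743


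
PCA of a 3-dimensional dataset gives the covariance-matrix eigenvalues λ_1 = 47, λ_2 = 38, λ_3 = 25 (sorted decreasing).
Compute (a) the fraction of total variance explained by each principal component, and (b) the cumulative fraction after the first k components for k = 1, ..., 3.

Step 1 — total variance = trace(Sigma) = Σ λ_i = 47 + 38 + 25 = 110.

Step 2 — fraction explained by component i = λ_i / Σ λ:
  PC1: 47/110 = 0.4273
  PC2: 38/110 = 0.3455
  PC3: 25/110 = 0.2273

Step 3 — cumulative fraction after k components = (λ_1 + ... + λ_k) / Σ λ:
  k = 1: 47/110 = 0.4273
  k = 2: (47 + 38)/110 = 85/110 = 0.7727
  k = 3: (47 + 38 + 25)/110 = 110/110 = 1

Summary (fraction, with percent):

explained: PC1 0.4273 (42.73%), PC2 0.3455 (34.55%), PC3 0.2273 (22.73%);  cumulative: 0.4273, 0.7727, 1


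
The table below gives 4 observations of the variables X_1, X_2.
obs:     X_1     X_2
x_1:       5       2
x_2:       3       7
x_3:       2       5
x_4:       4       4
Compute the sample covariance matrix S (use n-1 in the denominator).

Step 1 — column means:
  mean(X_1) = (5 + 3 + 2 + 4) / 4 = 14/4 = 3.5
  mean(X_2) = (2 + 7 + 5 + 4) / 4 = 18/4 = 4.5

Step 2 — sample covariance S[i,j] = (1/(n-1)) · Σ_k (x_{k,i} - mean_i) · (x_{k,j} - mean_j), with n-1 = 3.
  S[X_1,X_1] = ((1.5)·(1.5) + (-0.5)·(-0.5) + (-1.5)·(-1.5) + (0.5)·(0.5)) / 3 = 5/3 = 1.6667
  S[X_1,X_2] = ((1.5)·(-2.5) + (-0.5)·(2.5) + (-1.5)·(0.5) + (0.5)·(-0.5)) / 3 = -6/3 = -2
  S[X_2,X_2] = ((-2.5)·(-2.5) + (2.5)·(2.5) + (0.5)·(0.5) + (-0.5)·(-0.5)) / 3 = 13/3 = 4.3333

S is symmetric (S[j,i] = S[i,j]). Assembling:

S = [[1.6667, -2],
 [-2, 4.3333]]


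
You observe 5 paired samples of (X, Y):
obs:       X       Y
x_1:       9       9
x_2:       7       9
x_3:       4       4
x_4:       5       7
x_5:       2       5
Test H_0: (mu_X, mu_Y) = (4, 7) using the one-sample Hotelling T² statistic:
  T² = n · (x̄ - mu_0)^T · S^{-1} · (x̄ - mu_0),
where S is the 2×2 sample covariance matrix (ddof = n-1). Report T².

Step 1 — sample mean vector:
  mean(X) = (9 + 7 + 4 + 5 + 2) / 5 = 27/5 = 5.4
  mean(Y) = (9 + 9 + 4 + 7 + 5) / 5 = 34/5 = 6.8
  x̄ = (5.4, 6.8),  deviation x̄ - mu_0 = (5.4, 6.8) - (4, 7) = (1.4, -0.2).

Step 2 — sample covariance matrix, S[i,j] = (1/(n-1)) · Σ_k (x_{k,i} - mean_i) · (x_{k,j} - mean_j), divisor n-1 = 4:
  S[X,X] = ((3.6)·(3.6) + (1.6)·(1.6) + (-1.4)·(-1.4) + (-0.4)·(-0.4) + (-3.4)·(-3.4)) / 4 = 29.2/4 = 7.3
  S[X,Y] = ((3.6)·(2.2) + (1.6)·(2.2) + (-1.4)·(-2.8) + (-0.4)·(0.2) + (-3.4)·(-1.8)) / 4 = 21.4/4 = 5.35
  S[Y,Y] = ((2.2)·(2.2) + (2.2)·(2.2) + (-2.8)·(-2.8) + (0.2)·(0.2) + (-1.8)·(-1.8)) / 4 = 20.8/4 = 5.2
  S = [[7.3, 5.35],
 [5.35, 5.2]].

Step 3 — invert S. det(S) = 7.3·5.2 - (5.35)² = 9.3375.
  S^{-1} = (1/det) · [[d, -b], [-b, a]] = [[0.5569, -0.573],
 [-0.573, 0.7818]].

Step 4 — quadratic form (x̄ - mu_0)^T · S^{-1} · (x̄ - mu_0):
  S^{-1} · (x̄ - mu_0) = (0.8942, -0.9585),
  (x̄ - mu_0)^T · [...] = (1.4)·(0.8942) + (-0.2)·(-0.9585) = 1.4436.

Step 5 — scale by n: T² = 5 · 1.4436 = 7.2182.

T² ≈ 7.2182


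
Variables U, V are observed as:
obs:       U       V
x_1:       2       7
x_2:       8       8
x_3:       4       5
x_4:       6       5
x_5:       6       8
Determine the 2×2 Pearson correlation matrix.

Step 1 — column means:
  mean(U) = (2 + 8 + 4 + 6 + 6) / 5 = 26/5 = 5.2
  mean(V) = (7 + 8 + 5 + 5 + 8) / 5 = 33/5 = 6.6

Step 2 — sample variances and covariances s[i,j] = (1/(n-1)) · Σ_k (x_{k,i} - mean_i) · (x_{k,j} - mean_j), with n-1 = 4:
  s[U,U] = ((-3.2)·(-3.2) + (2.8)·(2.8) + (-1.2)·(-1.2) + (0.8)·(0.8) + (0.8)·(0.8)) / 4 = 20.8/4 = 5.2
  s[U,V] = ((-3.2)·(0.4) + (2.8)·(1.4) + (-1.2)·(-1.6) + (0.8)·(-1.6) + (0.8)·(1.4)) / 4 = 4.4/4 = 1.1
  s[V,V] = ((0.4)·(0.4) + (1.4)·(1.4) + (-1.6)·(-1.6) + (-1.6)·(-1.6) + (1.4)·(1.4)) / 4 = 9.2/4 = 2.3
  Sample standard deviations s_i = √(s[i,i]):
  s(U) = √(5.2) = 2.2804
  s(V) = √(2.3) = 1.5166

Step 3 — r_{ij} = s_{ij} / (s_i · s_j):
  r[U,U] = 1 (diagonal).
  r[U,V] = 1.1 / (2.2804 · 1.5166) = 1.1 / 3.4583 = 0.3181
  r[V,V] = 1 (diagonal).

R is symmetric with unit diagonal. Assembling:

R = [[1, 0.3181],
 [0.3181, 1]]


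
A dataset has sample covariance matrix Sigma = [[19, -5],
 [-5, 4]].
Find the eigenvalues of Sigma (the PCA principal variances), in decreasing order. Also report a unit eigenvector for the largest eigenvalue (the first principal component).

Step 1 — characteristic polynomial of 2×2 Sigma:
  det(Sigma - λI) = λ² - trace · λ + det = 0.
  trace = 19 + 4 = 23, det = 19·4 - (-5)² = 51.
Step 2 — discriminant:
  Δ = trace² - 4·det = 529 - 204 = 325.
Step 3 — eigenvalues:
  λ = (trace ± √Δ)/2 = (23 ± 18.0278)/2,
  λ_1 = 20.5139,  λ_2 = 2.4861.

Step 4 — unit eigenvector for λ_1: solve (Sigma - λ_1 I)v = 0. First row:
  (19 - 20.5139)·v_x + (-5)·v_y = 0, i.e. (-1.5139)·v_x + (-5)·v_y = 0,
  so v ∝ (b, λ_1 - a) = (-5, 1.5139); multiply by -1 so the first entry is positive: u = (5, -1.5139).
  ||u|| = √((5)² + (-1.5139)²) = √(27.2918) ≈ 5.2242,
  v_1 = u/||u|| ≈ (0.9571, -0.2898) (||v_1|| = 1).

λ_1 = 20.5139,  λ_2 = 2.4861;  v_1 ≈ (0.9571, -0.2898)


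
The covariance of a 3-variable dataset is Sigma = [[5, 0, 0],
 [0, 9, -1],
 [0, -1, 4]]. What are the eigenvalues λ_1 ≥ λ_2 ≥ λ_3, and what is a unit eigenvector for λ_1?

Step 1 — characteristic polynomial p(λ) = det(λI - Sigma) = λ³ - tr·λ² + c_1·λ - det, where tr = trace, c_1 = sum of the principal 2×2 minors, det = det(Sigma):
  tr = 5 + 9 + 4 = 18,
  c_1 = (5·9 - (0)²) + (5·4 - (0)²) + (9·4 - (-1)²) = 45 + 20 + 35 = 100,
  det = 5·(9·4 - (-1)²) - (0)·((0)·4 - (-1)·(0)) + (0)·((0)·(-1) - 9·(0)) = 5·(35) - (0)·(0) + (0)·(0) = 175.
  So p(λ) = λ³ - 18λ² + 100λ - 175.
Step 2 — look for an integer root (rational root theorem: any rational root is an integer divisor of 175). Testing λ = 5:
  p(5) = 125 - 450 + 500 - 175 = 0  ✓
  Dividing out (λ - 5): p(λ) = (λ - 5)(λ² - 13λ + 35).
Step 3 — remaining eigenvalues from the quadratic λ² - 13λ + 35 = 0:
  Δ = 13² - 4·35 = 169 - 140 = 29,  λ = (13 ± √29)/2 = (13 ± 5.3852)/2 ≈ 9.1926 or 3.8074.
  Sorted: λ_1 = 9.1926,  λ_2 = 5,  λ_3 = 3.8074  (check: sum = 18 = tr ✓).

Step 4 — unit eigenvector for λ_1 ≈ 9.1926: v spans the null space of (Sigma - λ_1 I), whose rows are
  r_1 = (-4.1926, 0, 0),  r_2 = (0, -0.1926, -1),  r_3 = (0, -1, -5.1926).
  v is orthogonal to every row, so take v ∝ r_1 × r_2 = ((0)·(-1) - (0)·(-0.1926), (0)·(0) - (-4.1926)·(-1), (-4.1926)·(-0.1926) - (0)·(0)) ≈ (0, -4.1926, 0.8074).
  Rescale (multiply by -1 so the first nonzero entry is positive): u = (0, 4.1926, -0.8074).
  ||u|| = √((0)² + (4.1926)² + (-0.8074)²) = √(18.2297) ≈ 4.2696,  v_1 = u/||u|| ≈ (0, 0.982, -0.1891) (||v_1|| = 1).

λ_1 = 9.1926,  λ_2 = 5,  λ_3 = 3.8074;  v_1 ≈ (0, 0.982, -0.1891)


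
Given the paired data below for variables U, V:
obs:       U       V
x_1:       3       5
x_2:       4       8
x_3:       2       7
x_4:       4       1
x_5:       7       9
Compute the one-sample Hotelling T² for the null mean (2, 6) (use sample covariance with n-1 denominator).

Step 1 — sample mean vector:
  mean(U) = (3 + 4 + 2 + 4 + 7) / 5 = 20/5 = 4
  mean(V) = (5 + 8 + 7 + 1 + 9) / 5 = 30/5 = 6
  x̄ = (4, 6),  deviation x̄ - mu_0 = (4, 6) - (2, 6) = (2, 0).

Step 2 — sample covariance matrix, S[i,j] = (1/(n-1)) · Σ_k (x_{k,i} - mean_i) · (x_{k,j} - mean_j), divisor n-1 = 4:
  S[U,U] = ((-1)·(-1) + (0)·(0) + (-2)·(-2) + (0)·(0) + (3)·(3)) / 4 = 14/4 = 3.5
  S[U,V] = ((-1)·(-1) + (0)·(2) + (-2)·(1) + (0)·(-5) + (3)·(3)) / 4 = 8/4 = 2
  S[V,V] = ((-1)·(-1) + (2)·(2) + (1)·(1) + (-5)·(-5) + (3)·(3)) / 4 = 40/4 = 10
  S = [[3.5, 2],
 [2, 10]].

Step 3 — invert S. det(S) = 3.5·10 - (2)² = 31.
  S^{-1} = (1/det) · [[d, -b], [-b, a]] = [[0.3226, -0.0645],
 [-0.0645, 0.1129]].

Step 4 — quadratic form (x̄ - mu_0)^T · S^{-1} · (x̄ - mu_0):
  S^{-1} · (x̄ - mu_0) = (0.6452, -0.129),
  (x̄ - mu_0)^T · [...] = (2)·(0.6452) + (0)·(-0.129) = 1.2903.

Step 5 — scale by n: T² = 5 · 1.2903 = 6.4516.

T² ≈ 6.4516


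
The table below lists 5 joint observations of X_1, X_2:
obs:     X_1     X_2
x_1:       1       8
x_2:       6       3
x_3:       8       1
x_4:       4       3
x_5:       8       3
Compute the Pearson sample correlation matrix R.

Step 1 — column means:
  mean(X_1) = (1 + 6 + 8 + 4 + 8) / 5 = 27/5 = 5.4
  mean(X_2) = (8 + 3 + 1 + 3 + 3) / 5 = 18/5 = 3.6

Step 2 — sample variances and covariances s[i,j] = (1/(n-1)) · Σ_k (x_{k,i} - mean_i) · (x_{k,j} - mean_j), with n-1 = 4:
  s[X_1,X_1] = ((-4.4)·(-4.4) + (0.6)·(0.6) + (2.6)·(2.6) + (-1.4)·(-1.4) + (2.6)·(2.6)) / 4 = 35.2/4 = 8.8
  s[X_1,X_2] = ((-4.4)·(4.4) + (0.6)·(-0.6) + (2.6)·(-2.6) + (-1.4)·(-0.6) + (2.6)·(-0.6)) / 4 = -27.2/4 = -6.8
  s[X_2,X_2] = ((4.4)·(4.4) + (-0.6)·(-0.6) + (-2.6)·(-2.6) + (-0.6)·(-0.6) + (-0.6)·(-0.6)) / 4 = 27.2/4 = 6.8
  Sample standard deviations s_i = √(s[i,i]):
  s(X_1) = √(8.8) = 2.9665
  s(X_2) = √(6.8) = 2.6077

Step 3 — r_{ij} = s_{ij} / (s_i · s_j):
  r[X_1,X_1] = 1 (diagonal).
  r[X_1,X_2] = -6.8 / (2.9665 · 2.6077) = -6.8 / 7.7356 = -0.879
  r[X_2,X_2] = 1 (diagonal).

R is symmetric with unit diagonal. Assembling:

R = [[1, -0.879],
 [-0.879, 1]]


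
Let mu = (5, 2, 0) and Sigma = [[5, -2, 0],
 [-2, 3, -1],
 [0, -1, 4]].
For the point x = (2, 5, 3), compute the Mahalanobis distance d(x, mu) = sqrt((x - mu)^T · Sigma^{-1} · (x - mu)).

Step 1 — centre the observation: (x - mu) = (-3, 3, 3).

Step 2 — invert Sigma (cofactor / det for 3×3, or solve directly):
  Sigma^{-1} = [[0.2821, 0.2051, 0.0513],
 [0.2051, 0.5128, 0.1282],
 [0.0513, 0.1282, 0.2821]].

Step 3 — form the quadratic (x - mu)^T · Sigma^{-1} · (x - mu):
  Sigma^{-1} · (x - mu) = (-0.0769, 1.3077, 1.0769).
  (x - mu)^T · [Sigma^{-1} · (x - mu)] = (-3)·(-0.0769) + (3)·(1.3077) + (3)·(1.0769) = 7.3846.

Step 4 — take square root: d = √(7.3846) ≈ 2.7175.

d(x, mu) = √(7.3846) ≈ 2.7175


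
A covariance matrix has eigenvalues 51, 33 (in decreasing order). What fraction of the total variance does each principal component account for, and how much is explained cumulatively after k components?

Step 1 — total variance = trace(Sigma) = Σ λ_i = 51 + 33 = 84.

Step 2 — fraction explained by component i = λ_i / Σ λ:
  PC1: 51/84 = 0.6071
  PC2: 33/84 = 0.3929

Step 3 — cumulative fraction after k components = (λ_1 + ... + λ_k) / Σ λ:
  k = 1: 51/84 = 0.6071
  k = 2: (51 + 33)/84 = 84/84 = 1

Summary (fraction, with percent):

explained: PC1 0.6071 (60.71%), PC2 0.3929 (39.29%);  cumulative: 0.6071, 1


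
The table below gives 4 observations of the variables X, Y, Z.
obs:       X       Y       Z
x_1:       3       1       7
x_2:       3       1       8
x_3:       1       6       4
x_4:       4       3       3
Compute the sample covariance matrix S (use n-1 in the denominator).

Step 1 — column means:
  mean(X) = (3 + 3 + 1 + 4) / 4 = 11/4 = 2.75
  mean(Y) = (1 + 1 + 6 + 3) / 4 = 11/4 = 2.75
  mean(Z) = (7 + 8 + 4 + 3) / 4 = 22/4 = 5.5

Step 2 — sample covariance S[i,j] = (1/(n-1)) · Σ_k (x_{k,i} - mean_i) · (x_{k,j} - mean_j), with n-1 = 3.
  S[X,X] = ((0.25)·(0.25) + (0.25)·(0.25) + (-1.75)·(-1.75) + (1.25)·(1.25)) / 3 = 4.75/3 = 1.5833
  S[X,Y] = ((0.25)·(-1.75) + (0.25)·(-1.75) + (-1.75)·(3.25) + (1.25)·(0.25)) / 3 = -6.25/3 = -2.0833
  S[X,Z] = ((0.25)·(1.5) + (0.25)·(2.5) + (-1.75)·(-1.5) + (1.25)·(-2.5)) / 3 = 0.5/3 = 0.1667
  S[Y,Y] = ((-1.75)·(-1.75) + (-1.75)·(-1.75) + (3.25)·(3.25) + (0.25)·(0.25)) / 3 = 16.75/3 = 5.5833
  S[Y,Z] = ((-1.75)·(1.5) + (-1.75)·(2.5) + (3.25)·(-1.5) + (0.25)·(-2.5)) / 3 = -12.5/3 = -4.1667
  S[Z,Z] = ((1.5)·(1.5) + (2.5)·(2.5) + (-1.5)·(-1.5) + (-2.5)·(-2.5)) / 3 = 17/3 = 5.6667

S is symmetric (S[j,i] = S[i,j]). Assembling:

S = [[1.5833, -2.0833, 0.1667],
 [-2.0833, 5.5833, -4.1667],
 [0.1667, -4.1667, 5.6667]]


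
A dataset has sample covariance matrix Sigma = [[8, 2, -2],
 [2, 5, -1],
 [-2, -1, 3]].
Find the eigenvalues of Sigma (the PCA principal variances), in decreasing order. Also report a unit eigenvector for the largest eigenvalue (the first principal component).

Step 1 — characteristic polynomial p(λ) = det(λI - Sigma) = λ³ - tr·λ² + c_1·λ - det, where tr = trace, c_1 = sum of the principal 2×2 minors, det = det(Sigma):
  tr = 8 + 5 + 3 = 16,
  c_1 = (8·5 - (2)²) + (8·3 - (-2)²) + (5·3 - (-1)²) = 36 + 20 + 14 = 70,
  det = 8·(5·3 - (-1)²) - (2)·((2)·3 - (-1)·(-2)) + (-2)·((2)·(-1) - 5·(-2)) = 8·(14) - (2)·(4) + (-2)·(8) = 88.
  So p(λ) = λ³ - 16λ² + 70λ - 88.
Step 2 — look for an integer root (rational root theorem: any rational root is an integer divisor of 88). Testing λ = 4:
  p(4) = 64 - 256 + 280 - 88 = 0  ✓
  Dividing out (λ - 4): p(λ) = (λ - 4)(λ² - 12λ + 22).
Step 3 — remaining eigenvalues from the quadratic λ² - 12λ + 22 = 0:
  Δ = 12² - 4·22 = 144 - 88 = 56,  λ = (12 ± √56)/2 = (12 ± 7.4833)/2 ≈ 9.7417 or 2.2583.
  Sorted: λ_1 = 9.7417,  λ_2 = 4,  λ_3 = 2.2583  (check: sum = 16 = tr ✓).

Step 4 — unit eigenvector for λ_1 ≈ 9.7417: v spans the null space of (Sigma - λ_1 I), whose rows are
  r_1 = (-1.7417, 2, -2),  r_2 = (2, -4.7417, -1),  r_3 = (-2, -1, -6.7417).
  v is orthogonal to every row, so take v ∝ r_1 × r_2 = ((2)·(-1) - (-2)·(-4.7417), (-2)·(2) - (-1.7417)·(-1), (-1.7417)·(-4.7417) - (2)·(2)) ≈ (-11.4833, -5.7417, 4.2583).
  Rescale (multiply by -1 so the first nonzero entry is positive): u = (11.4833, 5.7417, -4.2583).
  ||u|| = √((11.4833)² + (5.7417)² + (-4.2583)²) = √(182.9666) ≈ 13.5265,  v_1 = u/||u|| ≈ (0.8489, 0.4245, -0.3148) (||v_1|| = 1).

λ_1 = 9.7417,  λ_2 = 4,  λ_3 = 2.2583;  v_1 ≈ (0.8489, 0.4245, -0.3148)


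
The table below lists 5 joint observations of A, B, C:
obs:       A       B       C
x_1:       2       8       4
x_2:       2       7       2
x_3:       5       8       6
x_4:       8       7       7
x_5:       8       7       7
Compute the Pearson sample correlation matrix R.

Step 1 — column means:
  mean(A) = (2 + 2 + 5 + 8 + 8) / 5 = 25/5 = 5
  mean(B) = (8 + 7 + 8 + 7 + 7) / 5 = 37/5 = 7.4
  mean(C) = (4 + 2 + 6 + 7 + 7) / 5 = 26/5 = 5.2

Step 2 — sample variances and covariances s[i,j] = (1/(n-1)) · Σ_k (x_{k,i} - mean_i) · (x_{k,j} - mean_j), with n-1 = 4:
  s[A,A] = ((-3)·(-3) + (-3)·(-3) + (0)·(0) + (3)·(3) + (3)·(3)) / 4 = 36/4 = 9
  s[A,B] = ((-3)·(0.6) + (-3)·(-0.4) + (0)·(0.6) + (3)·(-0.4) + (3)·(-0.4)) / 4 = -3/4 = -0.75
  s[A,C] = ((-3)·(-1.2) + (-3)·(-3.2) + (0)·(0.8) + (3)·(1.8) + (3)·(1.8)) / 4 = 24/4 = 6
  s[B,B] = ((0.6)·(0.6) + (-0.4)·(-0.4) + (0.6)·(0.6) + (-0.4)·(-0.4) + (-0.4)·(-0.4)) / 4 = 1.2/4 = 0.3
  s[B,C] = ((0.6)·(-1.2) + (-0.4)·(-3.2) + (0.6)·(0.8) + (-0.4)·(1.8) + (-0.4)·(1.8)) / 4 = -0.4/4 = -0.1
  s[C,C] = ((-1.2)·(-1.2) + (-3.2)·(-3.2) + (0.8)·(0.8) + (1.8)·(1.8) + (1.8)·(1.8)) / 4 = 18.8/4 = 4.7
  Sample standard deviations s_i = √(s[i,i]):
  s(A) = √(9) = 3
  s(B) = √(0.3) = 0.5477
  s(C) = √(4.7) = 2.1679

Step 3 — r_{ij} = s_{ij} / (s_i · s_j):
  r[A,A] = 1 (diagonal).
  r[A,B] = -0.75 / (3 · 0.5477) = -0.75 / 1.6432 = -0.4564
  r[A,C] = 6 / (3 · 2.1679) = 6 / 6.5038 = 0.9225
  r[B,B] = 1 (diagonal).
  r[B,C] = -0.1 / (0.5477 · 2.1679) = -0.1 / 1.1874 = -0.0842
  r[C,C] = 1 (diagonal).

R is symmetric with unit diagonal. Assembling:

R = [[1, -0.4564, 0.9225],
 [-0.4564, 1, -0.0842],
 [0.9225, -0.0842, 1]]
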